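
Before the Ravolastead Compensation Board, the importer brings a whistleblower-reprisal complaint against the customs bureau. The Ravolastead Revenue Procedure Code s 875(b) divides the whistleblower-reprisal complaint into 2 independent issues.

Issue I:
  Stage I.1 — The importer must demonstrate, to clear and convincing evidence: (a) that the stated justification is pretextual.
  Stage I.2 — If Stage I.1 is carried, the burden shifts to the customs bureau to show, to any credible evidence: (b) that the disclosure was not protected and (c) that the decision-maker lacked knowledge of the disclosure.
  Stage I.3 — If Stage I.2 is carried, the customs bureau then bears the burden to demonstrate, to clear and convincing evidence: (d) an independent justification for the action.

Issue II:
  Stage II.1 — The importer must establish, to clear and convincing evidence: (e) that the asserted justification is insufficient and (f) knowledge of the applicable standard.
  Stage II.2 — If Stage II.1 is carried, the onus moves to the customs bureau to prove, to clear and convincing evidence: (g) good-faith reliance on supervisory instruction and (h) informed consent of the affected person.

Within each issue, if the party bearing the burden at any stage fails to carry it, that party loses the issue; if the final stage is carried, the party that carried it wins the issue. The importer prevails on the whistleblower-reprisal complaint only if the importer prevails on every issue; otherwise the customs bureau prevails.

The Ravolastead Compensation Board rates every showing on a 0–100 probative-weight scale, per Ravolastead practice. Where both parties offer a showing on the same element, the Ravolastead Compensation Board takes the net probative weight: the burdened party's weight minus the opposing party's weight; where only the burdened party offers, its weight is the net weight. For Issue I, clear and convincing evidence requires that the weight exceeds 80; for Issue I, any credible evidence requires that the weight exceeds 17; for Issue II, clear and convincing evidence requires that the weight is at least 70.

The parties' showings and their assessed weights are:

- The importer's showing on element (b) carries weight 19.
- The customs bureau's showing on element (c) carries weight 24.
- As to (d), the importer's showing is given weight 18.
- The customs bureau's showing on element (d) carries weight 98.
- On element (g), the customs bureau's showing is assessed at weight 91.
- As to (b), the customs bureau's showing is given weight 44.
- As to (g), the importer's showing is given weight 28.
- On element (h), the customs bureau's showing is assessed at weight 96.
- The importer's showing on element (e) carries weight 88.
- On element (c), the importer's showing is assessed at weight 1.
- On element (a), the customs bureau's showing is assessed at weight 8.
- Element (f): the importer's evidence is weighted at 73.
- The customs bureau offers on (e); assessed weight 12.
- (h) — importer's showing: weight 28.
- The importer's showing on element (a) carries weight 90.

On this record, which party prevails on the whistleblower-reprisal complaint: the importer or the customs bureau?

— Issue I —
Stage I.1 — burden on importer; standard: clear and convincing evidence (weight exceeds 80).
    (a): 90 − 8 = 82 > 80 [met]
  Stage I.1 carried; the burden shifts to the customs bureau.
Stage I.2 — burden on customs bureau; standard: any credible evidence (weight exceeds 17).
    (b): 44 − 19 = 25 > 17 [met]
    (c): 24 − 1 = 23 > 17 [met]
  Stage I.2 is satisfied; the customs bureau continues to bear the burden.
Stage I.3 — burden on customs bureau; standard: clear and convincing evidence (weight exceeds 80).
    (d): 98 − 18 = 80 ≤ 80 [not met]
  The customs bureau does not carry Stage I.3.
The importer prevails on this issue.
— Issue II —
Stage II.1 — burden on importer; standard: clear and convincing evidence (weight is at least 70).
    (e): 88 − 12 = 76 ≥ 70 [met]
    (f): 73 ≥ 70 [met]
  The importer carries Stage II.1; the customs bureau now bears the burden.
Stage II.2 — burden on customs bureau; standard: clear and convincing evidence (weight is at least 70).
    (g): 91 − 28 = 63 < 70 [not met]
    (h): 96 − 28 = 68 < 70 [not met]
  Not every element is met, so the customs bureau fails to carry Stage II.2.
So the importer prevails on this issue.
Per-issue: Issue I → importer; Issue II → importer. The importer must prevail on every issue; overall, the importer prevails.

importer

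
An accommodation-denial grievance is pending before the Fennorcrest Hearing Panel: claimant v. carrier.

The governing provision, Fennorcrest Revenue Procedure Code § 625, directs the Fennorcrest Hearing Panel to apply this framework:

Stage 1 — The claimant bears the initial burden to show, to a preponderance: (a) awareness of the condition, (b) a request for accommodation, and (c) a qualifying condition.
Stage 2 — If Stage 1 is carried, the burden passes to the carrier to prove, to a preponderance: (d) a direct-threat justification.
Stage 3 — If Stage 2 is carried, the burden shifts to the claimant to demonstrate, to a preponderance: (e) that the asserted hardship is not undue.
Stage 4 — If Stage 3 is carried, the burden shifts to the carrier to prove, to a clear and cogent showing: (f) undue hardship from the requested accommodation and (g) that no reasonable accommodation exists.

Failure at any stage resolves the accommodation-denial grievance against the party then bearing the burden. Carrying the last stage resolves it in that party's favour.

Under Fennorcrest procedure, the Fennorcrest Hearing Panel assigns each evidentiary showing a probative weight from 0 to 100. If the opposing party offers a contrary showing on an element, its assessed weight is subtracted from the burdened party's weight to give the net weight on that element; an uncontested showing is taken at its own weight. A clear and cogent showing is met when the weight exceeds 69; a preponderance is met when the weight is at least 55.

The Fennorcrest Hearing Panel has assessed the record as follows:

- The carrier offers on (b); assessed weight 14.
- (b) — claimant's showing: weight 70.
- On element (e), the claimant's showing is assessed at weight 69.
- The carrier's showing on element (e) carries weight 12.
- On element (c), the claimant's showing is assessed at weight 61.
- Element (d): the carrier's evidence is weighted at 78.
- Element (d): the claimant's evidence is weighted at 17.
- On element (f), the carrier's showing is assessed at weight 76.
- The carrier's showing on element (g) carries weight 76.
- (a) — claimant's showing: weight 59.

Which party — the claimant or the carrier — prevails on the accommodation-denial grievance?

At Stage 1 the claimant must meet a preponderance (weight is at least 55): on (a) the weight is 59, ≥ 55, so (a) meets the standard; on (b) the weight is 70 less the opposing 14 gives net 56, which does reach 55, so (b) meets the standard; on (c) the weight is 61, which does reach 55, so (c) meets the standard.
  Stage 1 is satisfied; the onus moves to the carrier.
At Stage 2 the carrier must meet a preponderance (weight is at least 55): on (d) the weight is 78 less the opposing 17 gives net 61, which does reach 55, so (d) meets the standard.
  The carrier carries Stage 2; the claimant now bears the burden.
At Stage 3 the claimant must meet a preponderance (weight is at least 55): on (e) the weight is 69 less the opposing 12 gives net 57, ≥ 55, so (e) meets the standard.
  Stage 3 is satisfied; the onus moves to the carrier.
At Stage 4 the carrier must meet a clear and cogent showing (weight exceeds 69): on (f) the weight is 76, > 69, so (f) meets the standard; on (g) the weight is 76, which does exceed 69, so (g) meets the standard.
  The carrier carries the last stage.
With every stage satisfied, the carrier prevails.

carrier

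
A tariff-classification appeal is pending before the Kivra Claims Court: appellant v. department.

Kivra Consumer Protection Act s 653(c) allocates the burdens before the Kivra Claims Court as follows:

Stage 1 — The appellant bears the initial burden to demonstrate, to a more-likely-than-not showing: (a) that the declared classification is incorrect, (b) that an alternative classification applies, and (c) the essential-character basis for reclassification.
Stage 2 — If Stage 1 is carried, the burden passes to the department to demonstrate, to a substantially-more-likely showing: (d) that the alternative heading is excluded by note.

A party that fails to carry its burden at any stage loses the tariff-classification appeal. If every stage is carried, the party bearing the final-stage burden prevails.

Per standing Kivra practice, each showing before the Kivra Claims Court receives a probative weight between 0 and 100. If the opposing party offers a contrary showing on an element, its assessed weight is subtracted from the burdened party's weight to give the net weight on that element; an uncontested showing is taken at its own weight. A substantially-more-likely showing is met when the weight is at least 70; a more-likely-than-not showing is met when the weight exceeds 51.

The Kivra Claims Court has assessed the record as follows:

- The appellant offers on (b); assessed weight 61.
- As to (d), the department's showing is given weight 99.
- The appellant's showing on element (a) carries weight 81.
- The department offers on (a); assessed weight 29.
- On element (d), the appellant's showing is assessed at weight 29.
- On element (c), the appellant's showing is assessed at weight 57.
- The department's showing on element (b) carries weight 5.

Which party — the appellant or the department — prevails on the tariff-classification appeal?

department

Stage 1 — burden on appellant; standard: a more-likely-than-not showing (weight exceeds 51).
    (a): 81 − 29 = 52 > 51 [met]
    (b): 61 − 5 = 56 > 51 [met]
    (c): 57 > 51 [met]
  Stage 1 is satisfied; the onus moves to the department.
Stage 2 — burden on department; standard: a substantially-more-likely showing (weight is at least 70).
    (d): 99 − 29 = 70 ≥ 70 [met]
  The department carries the last stage.
All stages carried — the department prevails.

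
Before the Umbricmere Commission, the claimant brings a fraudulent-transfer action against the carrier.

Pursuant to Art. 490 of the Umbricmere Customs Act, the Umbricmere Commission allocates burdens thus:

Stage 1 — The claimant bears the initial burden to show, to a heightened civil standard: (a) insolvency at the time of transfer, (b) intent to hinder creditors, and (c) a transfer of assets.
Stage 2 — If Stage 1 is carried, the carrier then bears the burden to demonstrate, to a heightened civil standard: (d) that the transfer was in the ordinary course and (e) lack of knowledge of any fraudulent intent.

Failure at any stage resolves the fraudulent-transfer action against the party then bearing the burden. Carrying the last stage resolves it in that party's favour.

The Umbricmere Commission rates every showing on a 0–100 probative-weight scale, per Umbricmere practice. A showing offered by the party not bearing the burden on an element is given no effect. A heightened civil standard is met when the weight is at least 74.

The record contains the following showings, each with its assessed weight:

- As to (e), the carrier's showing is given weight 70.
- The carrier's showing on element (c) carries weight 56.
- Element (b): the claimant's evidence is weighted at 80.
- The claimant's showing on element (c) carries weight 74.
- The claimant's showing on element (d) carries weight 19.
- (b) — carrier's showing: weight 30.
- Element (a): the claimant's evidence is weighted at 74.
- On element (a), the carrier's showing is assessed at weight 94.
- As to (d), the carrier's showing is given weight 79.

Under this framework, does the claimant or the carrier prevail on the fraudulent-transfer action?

claimant

Stage 1 (claimant, a heightened civil standard, weight is at least 74): (a) 74 (carrier's 94 disregarded) ≥ 74 — meets; (b) 80 (carrier's 30 disregarded) ≥ 74 — meets; (c) 74 (carrier's 56 disregarded) ≥ 74 — meets.
  Stage 1 is satisfied; the onus moves to the carrier.
Stage 2 (carrier, a heightened civil standard, weight is at least 74): (d) 79 (claimant's 19 disregarded) ≥ 74 — meets; (e) 70 < 74 — fails.
  The carrier does not carry Stage 2.
The analysis ends at Stage 2; the claimant prevails.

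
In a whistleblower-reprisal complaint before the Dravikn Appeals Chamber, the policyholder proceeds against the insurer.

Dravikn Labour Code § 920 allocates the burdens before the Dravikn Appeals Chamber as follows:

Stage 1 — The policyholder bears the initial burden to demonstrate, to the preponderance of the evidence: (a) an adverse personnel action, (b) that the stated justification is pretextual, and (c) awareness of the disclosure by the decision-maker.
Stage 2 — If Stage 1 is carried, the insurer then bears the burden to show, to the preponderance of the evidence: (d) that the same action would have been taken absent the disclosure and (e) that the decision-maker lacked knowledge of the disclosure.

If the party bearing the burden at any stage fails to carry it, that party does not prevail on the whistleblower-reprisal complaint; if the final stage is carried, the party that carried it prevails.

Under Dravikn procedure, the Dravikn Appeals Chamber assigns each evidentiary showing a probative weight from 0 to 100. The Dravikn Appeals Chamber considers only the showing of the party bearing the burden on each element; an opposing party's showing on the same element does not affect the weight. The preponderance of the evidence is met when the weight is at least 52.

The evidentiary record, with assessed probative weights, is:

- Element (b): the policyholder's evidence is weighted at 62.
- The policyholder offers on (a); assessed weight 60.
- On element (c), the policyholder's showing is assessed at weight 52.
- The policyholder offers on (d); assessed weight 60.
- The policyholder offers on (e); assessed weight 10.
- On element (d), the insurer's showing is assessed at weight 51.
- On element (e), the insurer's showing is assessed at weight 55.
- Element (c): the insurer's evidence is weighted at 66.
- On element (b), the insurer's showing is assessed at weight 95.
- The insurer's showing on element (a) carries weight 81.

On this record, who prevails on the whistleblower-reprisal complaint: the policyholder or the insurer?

Stage 1 (policyholder, the preponderance of the evidence, weight is at least 52): (a) 60 (insurer's 81 disregarded) ≥ 52 — meets; (b) 62 (insurer's 95 disregarded) ≥ 52 — meets; (c) 52 (insurer's 66 disregarded) ≥ 52 — meets.
  The policyholder carries Stage 1; the insurer now bears the burden.
Stage 2 (insurer, the preponderance of the evidence, weight is at least 52): (d) 51 (policyholder's 60 disregarded) < 52 — fails; (e) 55 (policyholder's 10 disregarded) ≥ 52 — meets.
  The insurer does not carry Stage 2.
The policyholder prevails.

policyholder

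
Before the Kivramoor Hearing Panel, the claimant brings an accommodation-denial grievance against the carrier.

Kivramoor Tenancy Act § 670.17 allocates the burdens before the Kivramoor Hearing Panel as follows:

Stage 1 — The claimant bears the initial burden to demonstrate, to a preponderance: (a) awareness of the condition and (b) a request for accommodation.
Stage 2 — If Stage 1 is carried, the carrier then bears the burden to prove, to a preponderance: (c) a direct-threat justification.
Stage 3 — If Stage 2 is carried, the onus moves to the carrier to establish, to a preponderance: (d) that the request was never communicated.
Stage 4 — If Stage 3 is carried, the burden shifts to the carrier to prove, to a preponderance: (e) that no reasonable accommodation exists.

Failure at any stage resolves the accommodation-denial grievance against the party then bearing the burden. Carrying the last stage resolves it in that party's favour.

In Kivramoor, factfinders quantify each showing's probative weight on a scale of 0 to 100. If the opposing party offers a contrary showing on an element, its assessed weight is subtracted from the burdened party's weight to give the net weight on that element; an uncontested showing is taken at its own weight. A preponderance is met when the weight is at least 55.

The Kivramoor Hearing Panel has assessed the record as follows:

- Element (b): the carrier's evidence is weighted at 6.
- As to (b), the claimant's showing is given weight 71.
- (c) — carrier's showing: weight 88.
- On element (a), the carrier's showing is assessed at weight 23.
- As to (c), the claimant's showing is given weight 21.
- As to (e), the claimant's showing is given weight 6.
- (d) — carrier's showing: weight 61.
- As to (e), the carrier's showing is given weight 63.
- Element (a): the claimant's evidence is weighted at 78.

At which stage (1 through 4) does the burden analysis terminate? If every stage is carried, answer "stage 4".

Stage 1 (claimant, a preponderance, weight is at least 55): (a) net 78−23=55 ≥ 55 — meets; (b) net 71−6=65 ≥ 55 — meets.
  All elements met. The burden passes to the carrier.
Stage 2 (carrier, a preponderance, weight is at least 55): (c) net 88−21=67 ≥ 55 — meets.
  All elements met. The carrier retains the burden for Stage 3.
Stage 3 (carrier, a preponderance, weight is at least 55): (d) 61 ≥ 55 — meets.
  Stage 3 carried; the burden remains with the carrier.
Stage 4 (carrier, a preponderance, weight is at least 55): (e) net 63−6=57 ≥ 55 — meets.
  Stage 4 carried; the final stage is satisfied.
Every stage carried; the carrier prevails.

stage 4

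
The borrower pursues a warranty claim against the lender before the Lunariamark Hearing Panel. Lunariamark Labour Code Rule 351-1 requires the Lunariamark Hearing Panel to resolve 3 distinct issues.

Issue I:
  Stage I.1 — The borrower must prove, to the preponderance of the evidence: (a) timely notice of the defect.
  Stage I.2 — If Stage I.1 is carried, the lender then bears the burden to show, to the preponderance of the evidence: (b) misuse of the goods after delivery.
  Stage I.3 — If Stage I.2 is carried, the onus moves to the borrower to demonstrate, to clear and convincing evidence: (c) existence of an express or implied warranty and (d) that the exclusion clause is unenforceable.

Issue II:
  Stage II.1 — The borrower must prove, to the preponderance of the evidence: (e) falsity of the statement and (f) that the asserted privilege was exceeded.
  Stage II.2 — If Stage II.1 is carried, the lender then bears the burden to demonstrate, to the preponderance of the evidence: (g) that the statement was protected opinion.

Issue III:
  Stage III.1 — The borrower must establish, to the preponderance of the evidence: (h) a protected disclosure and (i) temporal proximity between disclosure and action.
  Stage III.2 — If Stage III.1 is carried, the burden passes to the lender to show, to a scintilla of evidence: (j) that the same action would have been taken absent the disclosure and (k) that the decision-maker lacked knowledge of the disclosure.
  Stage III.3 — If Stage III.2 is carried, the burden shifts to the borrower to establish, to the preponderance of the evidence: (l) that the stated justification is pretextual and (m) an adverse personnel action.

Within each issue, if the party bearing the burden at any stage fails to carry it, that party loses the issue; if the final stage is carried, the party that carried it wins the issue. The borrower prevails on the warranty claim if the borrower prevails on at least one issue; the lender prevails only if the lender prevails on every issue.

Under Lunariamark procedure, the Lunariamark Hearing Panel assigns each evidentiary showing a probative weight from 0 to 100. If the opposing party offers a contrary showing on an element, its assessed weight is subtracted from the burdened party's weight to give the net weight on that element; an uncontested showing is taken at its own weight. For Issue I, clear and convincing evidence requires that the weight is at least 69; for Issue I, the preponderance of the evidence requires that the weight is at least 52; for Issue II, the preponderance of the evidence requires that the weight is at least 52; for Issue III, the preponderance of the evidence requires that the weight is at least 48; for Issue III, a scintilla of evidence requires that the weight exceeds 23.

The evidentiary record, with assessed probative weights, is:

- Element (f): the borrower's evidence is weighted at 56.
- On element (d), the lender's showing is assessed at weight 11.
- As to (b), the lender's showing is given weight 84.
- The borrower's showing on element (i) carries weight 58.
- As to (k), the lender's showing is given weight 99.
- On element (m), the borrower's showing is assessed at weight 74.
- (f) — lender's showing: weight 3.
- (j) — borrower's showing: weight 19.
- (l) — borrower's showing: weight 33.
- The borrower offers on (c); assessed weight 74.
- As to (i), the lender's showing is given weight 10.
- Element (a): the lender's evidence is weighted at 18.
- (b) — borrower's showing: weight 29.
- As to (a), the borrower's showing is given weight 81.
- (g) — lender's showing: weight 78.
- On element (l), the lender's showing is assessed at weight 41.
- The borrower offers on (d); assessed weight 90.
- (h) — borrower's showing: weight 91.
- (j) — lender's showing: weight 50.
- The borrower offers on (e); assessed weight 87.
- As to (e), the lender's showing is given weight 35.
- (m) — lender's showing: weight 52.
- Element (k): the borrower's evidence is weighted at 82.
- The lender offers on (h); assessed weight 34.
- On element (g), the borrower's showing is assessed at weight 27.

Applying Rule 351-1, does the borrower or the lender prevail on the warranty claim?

— Issue I —
At Stage I.1 the borrower must meet the preponderance of the evidence (weight is at least 52): on (a) the weight is 81 less the opposing 18 gives net 63, which does reach 52, so (a) meets the standard.
  All elements met. The burden passes to the lender.
At Stage I.2 the lender must meet the preponderance of the evidence (weight is at least 52): on (b) the weight is 84 less the opposing 29 gives net 55, ≥ 52, so (b) meets the standard.
  All elements met. The burden passes to the borrower.
At Stage I.3 the borrower must meet clear and convincing evidence (weight is at least 69): on (c) the weight is 74, ≥ 69, so (c) meets the standard; on (d) the weight is 90 less the opposing 11 gives net 79, which does reach 69, so (d) meets the standard.
  The borrower carries the last stage.
With every stage satisfied, the borrower prevails on this issue.
— Issue II —
Stage II.1 — burden on borrower; standard: the preponderance of the evidence (weight is at least 52).
    (e): 87 − 35 = 52 ≥ 52 [met]
    (f): 56 − 3 = 53 ≥ 52 [met]
  All elements met. The burden passes to the lender.
Stage II.2 — burden on lender; standard: the preponderance of the evidence (weight is at least 52).
    (g): 78 − 27 = 51 < 52 [not met]
  Not every element is met, so the lender fails to carry Stage II.2.
So the borrower prevails on this issue.
— Issue III —
Stage III.1 — burden on borrower; standard: the preponderance of the evidence (weight is at least 48).
    (h): 91 − 34 = 57 ≥ 48 [met]
    (i): 58 − 10 = 48 ≥ 48 [met]
  Stage III.1 carried; the burden shifts to the lender.
Stage III.2 — burden on lender; standard: a scintilla of evidence (weight exceeds 23).
    (j): 50 − 19 = 31 > 23 [met]
    (k): 99 − 82 = 17 ≤ 23 [not met]
  The lender does not carry Stage III.2.
So the borrower prevails on this issue.
Per-issue: Issue I → borrower; Issue II → borrower; Issue III → borrower. The borrower must prevail on at least one issue; overall, the borrower prevails.

borrower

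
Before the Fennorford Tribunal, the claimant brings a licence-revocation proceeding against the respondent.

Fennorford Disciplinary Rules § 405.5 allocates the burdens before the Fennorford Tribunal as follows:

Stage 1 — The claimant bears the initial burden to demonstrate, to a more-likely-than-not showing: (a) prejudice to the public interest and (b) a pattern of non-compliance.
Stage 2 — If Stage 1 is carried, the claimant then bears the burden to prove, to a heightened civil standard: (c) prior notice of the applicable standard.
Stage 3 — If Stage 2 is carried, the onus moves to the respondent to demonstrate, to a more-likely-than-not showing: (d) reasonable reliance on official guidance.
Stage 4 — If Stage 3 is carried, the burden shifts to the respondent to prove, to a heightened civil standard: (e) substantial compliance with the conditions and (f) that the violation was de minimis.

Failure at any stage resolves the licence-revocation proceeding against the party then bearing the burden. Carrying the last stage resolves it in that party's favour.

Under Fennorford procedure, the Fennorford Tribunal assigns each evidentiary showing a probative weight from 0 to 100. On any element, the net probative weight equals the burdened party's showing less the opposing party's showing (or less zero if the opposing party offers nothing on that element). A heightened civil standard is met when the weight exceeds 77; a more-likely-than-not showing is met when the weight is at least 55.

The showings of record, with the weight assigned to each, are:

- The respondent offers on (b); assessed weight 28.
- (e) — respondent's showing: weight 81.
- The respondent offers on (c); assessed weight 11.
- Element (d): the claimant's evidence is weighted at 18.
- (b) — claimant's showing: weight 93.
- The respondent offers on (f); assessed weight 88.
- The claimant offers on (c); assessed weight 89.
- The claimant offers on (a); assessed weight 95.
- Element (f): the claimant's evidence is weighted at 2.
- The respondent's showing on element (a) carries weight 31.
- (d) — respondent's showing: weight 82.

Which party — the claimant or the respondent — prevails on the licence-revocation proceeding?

Stage 1 (claimant, a more-likely-than-not showing, weight is at least 55): (a) net 95−31=64 ≥ 55 — meets; (b) net 93−28=65 ≥ 55 — meets.
  Stage 1 carried; the burden remains with the claimant.
Stage 2 (claimant, a heightened civil standard, weight exceeds 77): (c) net 89−11=78 > 77 — meets.
  Stage 2 is satisfied; the onus moves to the respondent.
Stage 3 (respondent, a more-likely-than-not showing, weight is at least 55): (d) net 82−18=64 ≥ 55 — meets.
  Stage 3 is satisfied; the respondent continues to bear the burden.
Stage 4 (respondent, a heightened civil standard, weight exceeds 77): (e) 81 > 77 — meets; (f) net 88−2=86 > 77 — meets.
  All elements met at the final stage.
Every stage carried; the respondent prevails.

respondent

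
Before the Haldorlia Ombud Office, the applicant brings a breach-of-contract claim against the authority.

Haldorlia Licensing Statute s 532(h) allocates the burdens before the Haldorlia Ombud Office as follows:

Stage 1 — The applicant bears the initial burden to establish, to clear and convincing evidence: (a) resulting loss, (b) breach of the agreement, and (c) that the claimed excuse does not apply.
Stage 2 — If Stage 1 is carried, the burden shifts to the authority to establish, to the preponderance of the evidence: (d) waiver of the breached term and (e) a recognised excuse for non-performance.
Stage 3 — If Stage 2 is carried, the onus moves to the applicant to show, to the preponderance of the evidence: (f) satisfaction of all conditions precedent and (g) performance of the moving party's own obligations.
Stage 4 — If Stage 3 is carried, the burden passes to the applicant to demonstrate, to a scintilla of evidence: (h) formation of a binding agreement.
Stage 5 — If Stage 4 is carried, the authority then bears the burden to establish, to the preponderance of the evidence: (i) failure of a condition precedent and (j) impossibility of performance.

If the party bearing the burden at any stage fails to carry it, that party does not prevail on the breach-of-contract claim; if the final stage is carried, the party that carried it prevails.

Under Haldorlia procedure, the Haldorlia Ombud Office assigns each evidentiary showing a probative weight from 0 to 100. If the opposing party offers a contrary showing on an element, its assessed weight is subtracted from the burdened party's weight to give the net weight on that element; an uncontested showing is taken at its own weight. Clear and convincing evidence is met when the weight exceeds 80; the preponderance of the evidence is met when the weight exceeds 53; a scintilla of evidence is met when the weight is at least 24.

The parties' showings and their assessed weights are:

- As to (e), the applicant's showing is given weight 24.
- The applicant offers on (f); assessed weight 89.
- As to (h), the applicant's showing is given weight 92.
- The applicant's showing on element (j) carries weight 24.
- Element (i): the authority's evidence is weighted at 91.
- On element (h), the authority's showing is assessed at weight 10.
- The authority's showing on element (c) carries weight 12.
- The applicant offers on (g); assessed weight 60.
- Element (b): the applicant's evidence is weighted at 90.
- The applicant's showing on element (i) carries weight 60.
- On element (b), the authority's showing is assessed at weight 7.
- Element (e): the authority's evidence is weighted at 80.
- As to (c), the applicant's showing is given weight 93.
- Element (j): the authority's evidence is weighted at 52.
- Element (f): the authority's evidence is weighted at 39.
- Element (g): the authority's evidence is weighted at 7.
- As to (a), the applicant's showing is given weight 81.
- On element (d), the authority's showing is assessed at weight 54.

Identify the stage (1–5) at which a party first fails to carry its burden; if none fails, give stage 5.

stage 3

Stage 1 (applicant, clear and convincing evidence, weight exceeds 80): (a) 81 > 80 — meets; (b) net 90−7=83 > 80 — meets; (c) net 93−12=81 > 80 — meets.
  The applicant carries Stage 1; the authority now bears the burden.
Stage 2 (authority, the preponderance of the evidence, weight exceeds 53): (d) 54 > 53 — meets; (e) net 80−24=56 > 53 — meets.
  Stage 2 carried; the burden shifts to the applicant.
Stage 3 (applicant, the preponderance of the evidence, weight exceeds 53): (f) net 89−39=50 ≤ 53 — fails; (g) net 60−7=53 ≤ 53 — fails.
  Stage 3 not carried; the applicant fails its burden.
The analysis ends at Stage 3; the authority prevails.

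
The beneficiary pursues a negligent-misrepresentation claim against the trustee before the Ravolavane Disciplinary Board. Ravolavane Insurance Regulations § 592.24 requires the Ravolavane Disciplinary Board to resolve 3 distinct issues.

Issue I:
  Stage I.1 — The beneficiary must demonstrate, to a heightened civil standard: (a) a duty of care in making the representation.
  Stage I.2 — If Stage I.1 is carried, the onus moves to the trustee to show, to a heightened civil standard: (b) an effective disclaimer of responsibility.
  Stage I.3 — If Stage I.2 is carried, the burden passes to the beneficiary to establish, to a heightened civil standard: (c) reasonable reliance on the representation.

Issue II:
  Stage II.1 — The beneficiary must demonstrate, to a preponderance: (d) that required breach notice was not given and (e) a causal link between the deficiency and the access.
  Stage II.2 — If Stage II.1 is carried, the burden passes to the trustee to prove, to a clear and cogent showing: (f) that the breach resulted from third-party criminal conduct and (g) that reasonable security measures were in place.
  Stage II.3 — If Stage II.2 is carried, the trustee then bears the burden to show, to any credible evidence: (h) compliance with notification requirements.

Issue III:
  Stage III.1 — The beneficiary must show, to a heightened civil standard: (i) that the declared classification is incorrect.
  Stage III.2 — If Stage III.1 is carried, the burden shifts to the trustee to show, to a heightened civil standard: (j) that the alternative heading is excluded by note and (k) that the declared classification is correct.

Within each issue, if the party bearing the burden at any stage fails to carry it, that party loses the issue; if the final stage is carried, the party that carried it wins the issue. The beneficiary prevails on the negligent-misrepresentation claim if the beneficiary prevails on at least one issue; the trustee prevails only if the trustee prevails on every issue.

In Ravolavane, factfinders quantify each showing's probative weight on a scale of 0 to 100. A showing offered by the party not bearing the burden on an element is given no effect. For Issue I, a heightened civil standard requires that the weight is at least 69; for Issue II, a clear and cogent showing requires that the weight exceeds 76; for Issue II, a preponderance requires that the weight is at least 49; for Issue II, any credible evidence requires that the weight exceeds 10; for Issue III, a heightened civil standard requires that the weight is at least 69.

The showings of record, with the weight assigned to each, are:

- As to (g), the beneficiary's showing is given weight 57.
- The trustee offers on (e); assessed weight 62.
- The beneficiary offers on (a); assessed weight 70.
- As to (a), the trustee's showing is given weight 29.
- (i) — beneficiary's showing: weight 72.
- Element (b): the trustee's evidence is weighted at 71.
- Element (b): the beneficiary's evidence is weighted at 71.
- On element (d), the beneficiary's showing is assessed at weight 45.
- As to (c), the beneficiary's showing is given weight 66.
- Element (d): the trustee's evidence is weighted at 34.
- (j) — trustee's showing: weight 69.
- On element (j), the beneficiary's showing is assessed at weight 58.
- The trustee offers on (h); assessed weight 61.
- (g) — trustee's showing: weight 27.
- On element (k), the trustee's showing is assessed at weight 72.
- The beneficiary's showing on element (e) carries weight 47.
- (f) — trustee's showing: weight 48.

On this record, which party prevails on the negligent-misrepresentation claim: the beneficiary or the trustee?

— Issue I —
Stage I.1 — burden on beneficiary; standard: a heightened civil standard (weight is at least 69).
    (a): 70 (trustee's 29 disregarded) ≥ 69 [met]
  Stage I.1 carried; the burden shifts to the trustee.
Stage I.2 — burden on trustee; standard: a heightened civil standard (weight is at least 69).
    (b): 71 (beneficiary's 71 disregarded) ≥ 69 [met]
  All elements met. The burden passes to the beneficiary.
Stage I.3 — burden on beneficiary; standard: a heightened civil standard (weight is at least 69).
    (c): 66 < 69 [not met]
  Stage I.3 not carried; the beneficiary fails its burden.
So the trustee prevails on this issue.
— Issue II —
Stage II.1 (beneficiary, a preponderance, weight is at least 49): (d) 45 (trustee's 34 disregarded) < 49 — fails; (e) 47 (trustee's 62 disregarded) < 49 — fails.
  The beneficiary does not carry Stage II.1.
The analysis ends at Stage II.1; the trustee prevails on this issue.
— Issue III —
Stage III.1 (beneficiary, a heightened civil standard, weight is at least 69): (i) 72 ≥ 69 — meets.
  Stage III.1 carried; the burden shifts to the trustee.
Stage III.2 (trustee, a heightened civil standard, weight is at least 69): (j) 69 (beneficiary's 58 disregarded) ≥ 69 — meets; (k) 72 ≥ 69 — meets.
  All elements met at the final stage.
All stages carried — the trustee prevails on this issue.
Per-issue: Issue I → trustee; Issue II → trustee; Issue III → trustee. The beneficiary must prevail on at least one issue; overall, the trustee prevails.

trustee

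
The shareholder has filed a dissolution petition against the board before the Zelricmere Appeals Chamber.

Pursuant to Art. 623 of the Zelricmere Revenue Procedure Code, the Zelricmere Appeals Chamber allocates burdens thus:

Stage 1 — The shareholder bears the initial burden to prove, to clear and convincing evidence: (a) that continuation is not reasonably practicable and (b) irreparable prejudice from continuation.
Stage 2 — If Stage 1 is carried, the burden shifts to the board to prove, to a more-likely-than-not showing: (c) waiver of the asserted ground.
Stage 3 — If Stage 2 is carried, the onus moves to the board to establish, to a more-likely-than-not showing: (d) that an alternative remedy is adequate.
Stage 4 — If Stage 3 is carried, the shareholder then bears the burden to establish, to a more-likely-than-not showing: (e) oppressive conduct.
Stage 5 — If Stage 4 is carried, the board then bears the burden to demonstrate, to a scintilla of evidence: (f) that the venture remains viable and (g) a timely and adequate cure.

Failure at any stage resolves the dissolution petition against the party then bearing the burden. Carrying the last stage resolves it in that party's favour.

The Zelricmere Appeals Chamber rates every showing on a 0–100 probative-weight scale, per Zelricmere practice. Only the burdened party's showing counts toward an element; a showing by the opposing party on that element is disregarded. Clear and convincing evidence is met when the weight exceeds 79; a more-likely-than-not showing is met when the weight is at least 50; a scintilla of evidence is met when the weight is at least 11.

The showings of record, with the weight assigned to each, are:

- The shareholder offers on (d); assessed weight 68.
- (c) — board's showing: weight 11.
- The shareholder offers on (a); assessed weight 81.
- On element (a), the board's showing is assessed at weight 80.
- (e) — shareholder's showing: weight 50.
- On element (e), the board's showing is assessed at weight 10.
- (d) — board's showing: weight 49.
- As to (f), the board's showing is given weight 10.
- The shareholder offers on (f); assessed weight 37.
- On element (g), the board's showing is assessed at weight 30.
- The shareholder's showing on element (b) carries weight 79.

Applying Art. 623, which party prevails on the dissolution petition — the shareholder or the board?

board

Stage 1 — burden on shareholder; standard: clear and convincing evidence (weight exceeds 79).
    (a): 81 (board's 80 disregarded) > 79 [met]
    (b): 79 ≤ 79 [not met]
  Not every element is met, so the shareholder fails to carry Stage 1.
So the board prevails.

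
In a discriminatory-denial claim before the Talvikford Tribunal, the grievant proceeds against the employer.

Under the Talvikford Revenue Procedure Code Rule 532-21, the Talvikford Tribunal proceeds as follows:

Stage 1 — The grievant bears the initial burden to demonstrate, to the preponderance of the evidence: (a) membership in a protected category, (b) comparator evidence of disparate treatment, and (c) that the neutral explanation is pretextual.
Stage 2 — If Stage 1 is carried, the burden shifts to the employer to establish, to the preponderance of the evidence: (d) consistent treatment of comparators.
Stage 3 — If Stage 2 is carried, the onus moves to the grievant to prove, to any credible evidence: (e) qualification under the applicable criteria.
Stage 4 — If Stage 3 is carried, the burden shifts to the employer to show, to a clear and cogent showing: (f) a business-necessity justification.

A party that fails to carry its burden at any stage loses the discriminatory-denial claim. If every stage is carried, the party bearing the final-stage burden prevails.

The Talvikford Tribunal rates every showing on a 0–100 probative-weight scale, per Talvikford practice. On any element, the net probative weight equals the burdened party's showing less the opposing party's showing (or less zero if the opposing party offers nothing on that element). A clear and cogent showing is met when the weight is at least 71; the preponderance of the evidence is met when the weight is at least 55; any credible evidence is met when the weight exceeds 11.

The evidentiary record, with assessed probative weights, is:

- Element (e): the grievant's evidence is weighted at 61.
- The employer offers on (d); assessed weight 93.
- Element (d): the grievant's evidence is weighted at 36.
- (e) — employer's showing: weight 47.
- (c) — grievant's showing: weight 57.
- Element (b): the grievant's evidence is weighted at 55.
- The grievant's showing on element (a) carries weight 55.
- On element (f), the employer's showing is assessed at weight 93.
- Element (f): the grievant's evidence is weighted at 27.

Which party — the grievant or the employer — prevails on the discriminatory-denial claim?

Stage 1 — burden on grievant; standard: the preponderance of the evidence (weight is at least 55).
    (a): 55 ≥ 55 [met]
    (b): 55 ≥ 55 [met]
    (c): 57 ≥ 55 [met]
  Stage 1 is satisfied; the onus moves to the employer.
Stage 2 — burden on employer; standard: the preponderance of the evidence (weight is at least 55).
    (d): 93 − 36 = 57 ≥ 55 [met]
  The employer carries Stage 2; the grievant now bears the burden.
Stage 3 — burden on grievant; standard: any credible evidence (weight exceeds 11).
    (e): 61 − 47 = 14 > 11 [met]
  Stage 3 is satisfied; the onus moves to the employer.
Stage 4 — burden on employer; standard: a clear and cogent showing (weight is at least 71).
    (f): 93 − 27 = 66 < 71 [not met]
  Stage 4 not carried; the employer fails its burden.
The analysis ends at Stage 4; the grievant prevails.

grievant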